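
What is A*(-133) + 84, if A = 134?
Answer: -17738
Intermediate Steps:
A*(-133) + 84 = 134*(-133) + 84 = -17822 + 84 = -17738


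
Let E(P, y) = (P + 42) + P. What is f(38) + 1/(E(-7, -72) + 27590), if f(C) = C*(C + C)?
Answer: 79760785/27618 ≈ 2888.0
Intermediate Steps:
E(P, y) = 42 + 2*P (E(P, y) = (42 + P) + P = 42 + 2*P)
f(C) = 2*C² (f(C) = C*(2*C) = 2*C²)
f(38) + 1/(E(-7, -72) + 27590) = 2*38² + 1/((42 + 2*(-7)) + 27590) = 2*1444 + 1/((42 - 14) + 27590) = 2888 + 1/(28 + 27590) = 2888 + 1/27618 = 79760785/27618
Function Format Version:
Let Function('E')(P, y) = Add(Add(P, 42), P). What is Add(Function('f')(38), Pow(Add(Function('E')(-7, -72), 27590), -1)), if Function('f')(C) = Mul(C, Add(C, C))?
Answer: Rational(79760785, 27618) ≈ 2888.0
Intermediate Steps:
Function('E')(P, y) = Add(42, Mul(2, P)) (Function('E')(P, y) = Add(Add(42, P), P) = Add(42, Mul(2, P)))
Function('f')(C) = Mul(2, Pow(C, 2)) (Function('f')(C) = Mul(C, Mul(2, C)) = Mul(2, Pow(C, 2)))
Add(Function('f')(38), Pow(Add(Function('E')(-7, -72), 27590), -1)) = Add(Mul(2, Pow(38, 2)), Pow(Add(Add(42, Mul(2, -7)), 27590), -1)) = Add(Mul(2, 1444), Pow(Add(Add(42, -14), 27590), -1)) = Add(2888, Pow(Add(28, 27590), -1)) = Add(2888, Pow(27618, -1)) = Add(2888, Rational(1, 27618)) = Rational(79760785, 27618)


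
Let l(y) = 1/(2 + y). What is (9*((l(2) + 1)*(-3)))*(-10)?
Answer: 675/2 ≈ 337.50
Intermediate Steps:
(9*((l(2) + 1)*(-3)))*(-10) = (9*((1/(2 + 2) + 1)*(-3)))*(-10) = (9*((1/4 + 1)*(-3)))*(-10) = (9*((¼ + 1)*(-3)))*(-10) = (9*((5/4)*(-3)))*(-10) = (9*(-15/4))*(-10) = -135/4*(-10) = 675/2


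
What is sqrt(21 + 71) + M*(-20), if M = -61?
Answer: 1220 + 2*sqrt(23) ≈ 1229.6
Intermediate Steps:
sqrt(21 + 71) + M*(-20) = sqrt(21 + 71) - 61*(-20) = sqrt(92) + 1220 = 2*sqrt(23) + 1220 = 1220 + 2*sqrt(23)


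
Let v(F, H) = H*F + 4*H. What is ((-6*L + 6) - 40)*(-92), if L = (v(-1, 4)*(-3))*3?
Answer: -56488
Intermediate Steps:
v(F, H) = 4*H + F*H (v(F, H) = F*H + 4*H = 4*H + F*H)
L = -108 (L = ((4*(4 - 1))*(-3))*3 = ((4*3)*(-3))*3 = (12*(-3))*3 = -36*3 = -108)
((-6*L + 6) - 40)*(-92) = ((-6*(-108) + 6) - 40)*(-92) = ((648 + 6) - 40)*(-92) = (654 - 40)*(-92) = 614*(-92) = -56488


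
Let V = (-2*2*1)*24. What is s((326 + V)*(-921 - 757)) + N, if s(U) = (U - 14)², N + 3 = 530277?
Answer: 148961020390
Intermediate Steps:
N = 530274 (N = -3 + 530277 = 530274)
V = -96 (V = -4*1*24 = -4*24 = -96)
s(U) = (-14 + U)²
s((326 + V)*(-921 - 757)) + N = (-14 + (326 - 96)*(-921 - 757))² + 530274 = (-14 + 230*(-1678))² + 530274 = (-14 - 385940)² + 530274 = (-385954)² + 530274 = 148960490116 + 530274 = 148961020390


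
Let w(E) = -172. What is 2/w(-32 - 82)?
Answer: -1/86 ≈ -0.011628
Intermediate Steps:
2/w(-32 - 82) = 2/(-172) = -1/172*2 = -1/86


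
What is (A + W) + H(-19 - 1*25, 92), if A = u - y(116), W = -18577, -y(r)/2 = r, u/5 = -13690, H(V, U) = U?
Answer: -86703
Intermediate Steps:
u = -68450 (u = 5*(-13690) = -68450)
y(r) = -2*r
A = -68218 (A = -68450 - (-2)*116 = -68450 - 1*(-232) = -68450 + 232 = -68218)
(A + W) + H(-19 - 1*25, 92) = (-68218 - 18577) + 92 = -86795 + 92 = -86703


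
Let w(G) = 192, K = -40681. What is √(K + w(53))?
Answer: I*√40489 ≈ 201.22*I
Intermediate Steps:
√(K + w(53)) = √(-40681 + 192) = √(-40489) = I*√40489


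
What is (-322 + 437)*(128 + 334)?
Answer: 53130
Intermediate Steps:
(-322 + 437)*(128 + 334) = 115*462 = 53130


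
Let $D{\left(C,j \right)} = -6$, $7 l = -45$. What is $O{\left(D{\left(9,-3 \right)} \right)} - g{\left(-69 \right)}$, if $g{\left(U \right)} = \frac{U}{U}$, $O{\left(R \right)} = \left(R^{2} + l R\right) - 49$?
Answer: $\frac{172}{7} \approx 24.571$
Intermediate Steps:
$l = - \frac{45}{7}$ ($l = \frac{1}{7} \left(-45\right) = - \frac{45}{7} \approx -6.4286$)
$O{\left(R \right)} = -49 + R^{2} - \frac{45 R}{7}$ ($O{\left(R \right)} = \left(R^{2} - \frac{45 R}{7}\right) - 49 = -49 + R^{2} - \frac{45 R}{7}$)
$g{\left(U \right)} = 1$
$O{\left(D{\left(9,-3 \right)} \right)} - g{\left(-69 \right)} = \left(-49 + \left(-6\right)^{2} - - \frac{270}{7}\right) - 1 = \left(-49 + 36 + \frac{270}{7}\right) - 1 = \frac{179}{7} - 1 = \frac{172}{7}$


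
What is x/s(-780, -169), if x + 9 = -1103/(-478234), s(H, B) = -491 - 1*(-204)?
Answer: 4303003/137253158 ≈ 0.031351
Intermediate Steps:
s(H, B) = -287 (s(H, B) = -491 + 204 = -287)
x = -4303003/478234 (x = -9 - 1103/(-478234) = -9 - 1103*(-1/478234) = -9 + 1103/478234 = -4303003/478234 ≈ -8.9977)
x/s(-780, -169) = -4303003/478234/(-287) = -4303003/478234*(-1/287) = 4303003/137253158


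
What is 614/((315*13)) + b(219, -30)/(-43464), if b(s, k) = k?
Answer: 4468291/29664180 ≈ 0.15063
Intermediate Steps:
614/((315*13)) + b(219, -30)/(-43464) = 614/((315*13)) - 30/(-43464) = 614/4095 - 30*(-1/43464) = 614*(1/4095) + 5/7244 = 614/4095 + 5/7244 = 4468291/29664180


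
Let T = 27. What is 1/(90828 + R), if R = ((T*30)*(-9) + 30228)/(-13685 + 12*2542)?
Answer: 16819/1527659070 ≈ 1.1010e-5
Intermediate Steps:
R = 22938/16819 (R = ((27*30)*(-9) + 30228)/(-13685 + 12*2542) = (810*(-9) + 30228)/(-13685 + 30504) = (-7290 + 30228)/16819 = 22938*(1/16819) = 22938/16819 ≈ 1.3638)
1/(90828 + R) = 1/(90828 + 22938/16819) = 1/(1527659070/16819) = 16819/1527659070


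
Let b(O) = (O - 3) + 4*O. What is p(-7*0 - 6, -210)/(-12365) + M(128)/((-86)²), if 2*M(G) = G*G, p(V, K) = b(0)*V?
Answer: 25290238/22862885 ≈ 1.1062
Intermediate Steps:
b(O) = -3 + 5*O (b(O) = (-3 + O) + 4*O = -3 + 5*O)
p(V, K) = -3*V (p(V, K) = (-3 + 5*0)*V = (-3 + 0)*V = -3*V)
M(G) = G²/2 (M(G) = (G*G)/2 = G²/2)
p(-7*0 - 6, -210)/(-12365) + M(128)/((-86)²) = -3*(-7*0 - 6)/(-12365) + ((½)*128²)/((-86)²) = -3*(0 - 6)*(-1/12365) + ((½)*16384)/7396 = -3*(-6)*(-1/12365) + 8192*(1/7396) = 18*(-1/12365) + 2048/1849 = -18/12365 + 2048/1849 = 25290238/22862885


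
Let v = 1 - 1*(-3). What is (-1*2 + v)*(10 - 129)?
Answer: -238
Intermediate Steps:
v = 4 (v = 1 + 3 = 4)
(-1*2 + v)*(10 - 129) = (-1*2 + 4)*(10 - 129) = (-2 + 4)*(-119) = 2*(-119) = -238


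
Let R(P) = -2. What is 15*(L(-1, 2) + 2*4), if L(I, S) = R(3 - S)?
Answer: 90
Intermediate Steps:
L(I, S) = -2
15*(L(-1, 2) + 2*4) = 15*(-2 + 2*4) = 15*(-2 + 8) = 15*6 = 90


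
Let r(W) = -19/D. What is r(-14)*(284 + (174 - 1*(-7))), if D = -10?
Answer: 1767/2 ≈ 883.50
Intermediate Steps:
r(W) = 19/10 (r(W) = -19/(-10) = -19*(-⅒) = 19/10)
r(-14)*(284 + (174 - 1*(-7))) = 19*(284 + (174 - 1*(-7)))/10 = 19*(284 + (174 + 7))/10 = 19*(284 + 181)/10 = (19/10)*465 = 1767/2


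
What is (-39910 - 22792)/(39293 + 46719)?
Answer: -31351/43006 ≈ -0.72899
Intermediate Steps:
(-39910 - 22792)/(39293 + 46719) = -62702/86012 = -62702*1/86012 = -31351/43006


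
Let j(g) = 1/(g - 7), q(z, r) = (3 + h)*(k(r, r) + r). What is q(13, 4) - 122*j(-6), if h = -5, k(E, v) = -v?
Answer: 122/13 ≈ 9.3846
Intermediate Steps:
q(z, r) = 0 (q(z, r) = (3 - 5)*(-r + r) = -2*0 = 0)
j(g) = 1/(-7 + g)
q(13, 4) - 122*j(-6) = 0 - 122/(-7 - 6) = 0 - 122/(-13) = 0 - 122*(-1/13) = 0 + 122/13 = 122/13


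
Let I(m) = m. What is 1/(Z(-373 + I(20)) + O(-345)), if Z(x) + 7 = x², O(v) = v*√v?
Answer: I/(3*(115*√345 + 41534*I)) ≈ 8.0044e-6 + 4.1165e-7*I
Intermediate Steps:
O(v) = v^(3/2)
Z(x) = -7 + x²
1/(Z(-373 + I(20)) + O(-345)) = 1/((-7 + (-373 + 20)²) + (-345)^(3/2)) = 1/((-7 + (-353)²) - 345*I*√345) = 1/((-7 + 124609) - 345*I*√345) = 1/(124602 - 345*I*√345)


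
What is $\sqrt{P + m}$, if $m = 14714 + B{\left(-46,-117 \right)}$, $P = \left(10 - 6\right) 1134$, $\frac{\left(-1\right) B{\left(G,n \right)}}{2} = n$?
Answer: $2 \sqrt{4871} \approx 139.59$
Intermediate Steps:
$B{\left(G,n \right)} = - 2 n$
$P = 4536$ ($P = \left(10 - 6\right) 1134 = 4 \cdot 1134 = 4536$)
$m = 14948$ ($m = 14714 - -234 = 14714 + 234 = 14948$)
$\sqrt{P + m} = \sqrt{4536 + 14948} = \sqrt{19484} = 2 \sqrt{4871}$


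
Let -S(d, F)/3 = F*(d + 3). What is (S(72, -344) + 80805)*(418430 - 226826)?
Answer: 30312710820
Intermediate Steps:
S(d, F) = -3*F*(3 + d) (S(d, F) = -3*F*(d + 3) = -3*F*(3 + d))
(S(72, -344) + 80805)*(418430 - 226826) = (-3*(-344)*(3 + 72) + 80805)*(418430 - 226826) = (-3*(-344)*75 + 80805)*191604 = (77400 + 80805)*191604 = 158205*191604 = 30312710820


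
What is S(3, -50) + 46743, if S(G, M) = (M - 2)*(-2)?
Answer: 46847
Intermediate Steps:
S(G, M) = 4 - 2*M (S(G, M) = (-2 + M)*(-2) = 4 - 2*M)
S(3, -50) + 46743 = (4 - 2*(-50)) + 46743 = (4 + 100) + 46743 = 104 + 46743 = 46847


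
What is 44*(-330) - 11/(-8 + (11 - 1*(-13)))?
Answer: -232331/16 ≈ -14521.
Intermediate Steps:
44*(-330) - 11/(-8 + (11 - 1*(-13))) = -14520 - 11/(-8 + (11 + 13)) = -14520 - 11/(-8 + 24) = -14520 - 11/16 = -232331/16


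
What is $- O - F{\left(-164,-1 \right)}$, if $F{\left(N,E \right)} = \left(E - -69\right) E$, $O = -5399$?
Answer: $5467$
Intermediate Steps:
$F{\left(N,E \right)} = E \left(69 + E\right)$ ($F{\left(N,E \right)} = \left(E + 69\right) E = \left(69 + E\right) E = E \left(69 + E\right)$)
$- O - F{\left(-164,-1 \right)} = \left(-1\right) \left(-5399\right) - - (69 - 1) = 5399 - \left(-1\right) 68 = 5399 - -68 = 5399 + 68 = 5467$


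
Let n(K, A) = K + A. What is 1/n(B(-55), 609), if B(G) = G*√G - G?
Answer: 664/607271 + 55*I*√55/607271 ≈ 0.0010934 + 0.00067168*I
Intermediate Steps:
B(G) = G^(3/2) - G
n(K, A) = A + K
1/n(B(-55), 609) = 1/(609 + ((-55)^(3/2) - 1*(-55))) = 1/(609 + (-55*I*√55 + 55)) = 1/(609 + (55 - 55*I*√55)) = 1/(664 - 55*I*√55)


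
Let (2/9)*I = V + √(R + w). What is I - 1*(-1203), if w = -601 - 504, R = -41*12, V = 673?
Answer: 8463/2 + 9*I*√1597/2 ≈ 4231.5 + 179.83*I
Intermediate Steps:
R = -492
w = -1105
I = 6057/2 + 9*I*√1597/2 (I = 9*(673 + √(-492 - 1105))/2 = 9*(673 + √(-1597))/2 = 9*(673 + I*√1597)/2 = 6057/2 + 9*I*√1597/2 ≈ 3028.5 + 179.83*I)
I - 1*(-1203) = (6057/2 + 9*I*√1597/2) - 1*(-1203) = (6057/2 + 9*I*√1597/2) + 1203 = 8463/2 + 9*I*√1597/2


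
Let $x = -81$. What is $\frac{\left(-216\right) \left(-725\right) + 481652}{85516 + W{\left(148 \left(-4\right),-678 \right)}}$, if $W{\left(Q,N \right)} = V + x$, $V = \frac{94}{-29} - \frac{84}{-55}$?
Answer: $\frac{1018011940}{136266091} \approx 7.4708$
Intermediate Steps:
$V = - \frac{2734}{1595}$ ($V = 94 \left(- \frac{1}{29}\right) - - \frac{84}{55} = - \frac{94}{29} + \frac{84}{55} = - \frac{2734}{1595} \approx -1.7141$)
$W{\left(Q,N \right)} = - \frac{131929}{1595}$ ($W{\left(Q,N \right)} = - \frac{2734}{1595} - 81 = - \frac{131929}{1595}$)
$\frac{\left(-216\right) \left(-725\right) + 481652}{85516 + W{\left(148 \left(-4\right),-678 \right)}} = \frac{\left(-216\right) \left(-725\right) + 481652}{85516 - \frac{131929}{1595}} = \frac{156600 + 481652}{\frac{136266091}{1595}} = 638252 \cdot \frac{1595}{136266091} = \frac{1018011940}{136266091}$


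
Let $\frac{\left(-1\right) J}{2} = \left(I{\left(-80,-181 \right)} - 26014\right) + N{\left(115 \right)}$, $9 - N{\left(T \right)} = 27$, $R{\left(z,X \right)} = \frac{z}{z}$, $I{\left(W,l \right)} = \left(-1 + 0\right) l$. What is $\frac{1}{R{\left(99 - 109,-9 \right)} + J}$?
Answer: $\frac{1}{51703} \approx 1.9341 \cdot 10^{-5}$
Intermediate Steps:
$I{\left(W,l \right)} = - l$
$R{\left(z,X \right)} = 1$
$N{\left(T \right)} = -18$ ($N{\left(T \right)} = 9 - 27 = -18$)
$J = 51702$ ($J = - 2 \left(\left(\left(-1\right) \left(-181\right) - 26014\right) - 18\right) = - 2 \left(\left(181 - 26014\right) - 18\right) = - 2 \left(-25833 - 18\right) = \left(-2\right) \left(-25851\right) = 51702$)
$\frac{1}{R{\left(99 - 109,-9 \right)} + J} = \frac{1}{1 + 51702} = \frac{1}{51703}$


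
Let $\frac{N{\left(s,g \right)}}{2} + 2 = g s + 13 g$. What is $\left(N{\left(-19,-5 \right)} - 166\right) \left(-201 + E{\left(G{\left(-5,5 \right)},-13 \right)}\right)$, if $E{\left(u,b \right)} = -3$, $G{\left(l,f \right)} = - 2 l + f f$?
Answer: $22440$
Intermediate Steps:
$G{\left(l,f \right)} = f^{2} - 2 l$ ($G{\left(l,f \right)} = - 2 l + f^{2} = f^{2} - 2 l$)
$N{\left(s,g \right)} = -4 + 26 g + 2 g s$ ($N{\left(s,g \right)} = -4 + 2 \left(g s + 13 g\right) = -4 + 2 \left(13 g + g s\right) = -4 + \left(26 g + 2 g s\right) = -4 + 26 g + 2 g s$)
$\left(N{\left(-19,-5 \right)} - 166\right) \left(-201 + E{\left(G{\left(-5,5 \right)},-13 \right)}\right) = \left(\left(-4 + 26 \left(-5\right) + 2 \left(-5\right) \left(-19\right)\right) - 166\right) \left(-201 - 3\right) = \left(\left(-4 - 130 + 190\right) - 166\right) \left(-204\right) = \left(56 - 166\right) \left(-204\right) = \left(-110\right) \left(-204\right) = 22440$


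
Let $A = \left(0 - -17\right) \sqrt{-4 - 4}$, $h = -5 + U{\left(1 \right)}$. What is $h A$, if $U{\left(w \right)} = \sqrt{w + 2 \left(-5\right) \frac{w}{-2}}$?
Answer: $34 i \sqrt{2} \left(-5 + \sqrt{6}\right) \approx - 122.64 i$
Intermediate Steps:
$U{\left(w \right)} = \sqrt{6} \sqrt{w}$ ($U{\left(w \right)} = \sqrt{w - 10 w \left(- \frac{1}{2}\right)} = \sqrt{w - 10 \left(- \frac{w}{2}\right)} = \sqrt{w + 5 w} = \sqrt{6 w} = \sqrt{6} \sqrt{w}$)
$h = -5 + \sqrt{6}$ ($h = -5 + \sqrt{6} \sqrt{1} = -5 + \sqrt{6} \cdot 1 = -5 + \sqrt{6} \approx -2.5505$)
$A = 34 i \sqrt{2}$ ($A = \left(0 + 17\right) \sqrt{-8} = 17 \cdot 2 i \sqrt{2} = 34 i \sqrt{2} \approx 48.083 i$)
$h A = \left(-5 + \sqrt{6}\right) 34 i \sqrt{2} = 34 i \sqrt{2} \left(-5 + \sqrt{6}\right)$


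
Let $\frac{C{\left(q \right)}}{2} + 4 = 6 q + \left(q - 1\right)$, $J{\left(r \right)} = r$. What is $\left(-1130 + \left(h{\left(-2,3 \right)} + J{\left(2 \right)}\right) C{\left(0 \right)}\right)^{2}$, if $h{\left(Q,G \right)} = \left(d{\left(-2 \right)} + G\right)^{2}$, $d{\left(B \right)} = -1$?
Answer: $1416100$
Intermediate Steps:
$C{\left(q \right)} = -10 + 14 q$ ($C{\left(q \right)} = -8 + 2 \left(6 q + \left(q - 1\right)\right) = -8 + 2 \left(6 q + \left(-1 + q\right)\right) = -8 + 2 \left(-1 + 7 q\right) = -8 + \left(-2 + 14 q\right) = -10 + 14 q$)
$h{\left(Q,G \right)} = \left(-1 + G\right)^{2}$
$\left(-1130 + \left(h{\left(-2,3 \right)} + J{\left(2 \right)}\right) C{\left(0 \right)}\right)^{2} = \left(-1130 + \left(\left(-1 + 3\right)^{2} + 2\right) \left(-10 + 14 \cdot 0\right)\right)^{2} = \left(-1130 + \left(2^{2} + 2\right) \left(-10 + 0\right)\right)^{2} = \left(-1130 + \left(4 + 2\right) \left(-10\right)\right)^{2} = \left(-1130 + 6 \left(-10\right)\right)^{2} = \left(-1130 - 60\right)^{2} = \left(-1190\right)^{2} = 1416100$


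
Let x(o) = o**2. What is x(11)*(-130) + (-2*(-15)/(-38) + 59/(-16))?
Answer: -4783281/304 ≈ -15734.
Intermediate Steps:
x(11)*(-130) + (-2*(-15)/(-38) + 59/(-16)) = 11**2*(-130) + (-2*(-15)/(-38) + 59/(-16)) = 121*(-130) + (30*(-1/38) + 59*(-1/16)) = -15730 + (-15/19 - 59/16) = -15730 - 1361/304 = -4783281/304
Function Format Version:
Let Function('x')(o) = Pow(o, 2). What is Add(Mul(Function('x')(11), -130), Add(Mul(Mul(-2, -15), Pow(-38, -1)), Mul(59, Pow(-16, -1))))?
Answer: Rational(-4783281, 304) ≈ -15734.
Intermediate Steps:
Add(Mul(Function('x')(11), -130), Add(Mul(Mul(-2, -15), Pow(-38, -1)), Mul(59, Pow(-16, -1)))) = Add(Mul(Pow(11, 2), -130), Add(Mul(Mul(-2, -15), Pow(-38, -1)), Mul(59, Pow(-16, -1)))) = Add(Mul(121, -130), Add(Mul(30, Rational(-1, 38)), Mul(59, Rational(-1, 16)))) = Add(-15730, Add(Rational(-15, 19), Rational(-59, 16))) = Add(-15730, Rational(-1361, 304)) = Rational(-4783281, 304)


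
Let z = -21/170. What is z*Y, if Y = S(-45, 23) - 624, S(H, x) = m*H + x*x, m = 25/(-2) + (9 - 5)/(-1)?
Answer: -5439/68 ≈ -79.985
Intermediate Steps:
m = -33/2 (m = 25*(-½) + 4*(-1) = -25/2 - 4 = -33/2 ≈ -16.500)
S(H, x) = x² - 33*H/2 (S(H, x) = -33*H/2 + x*x = -33*H/2 + x² = x² - 33*H/2)
z = -21/170 (z = -21*1/170 = -21/170 ≈ -0.12353)
Y = 1295/2 (Y = (23² - 33/2*(-45)) - 624 = (529 + 1485/2) - 624 = 2543/2 - 624 = 1295/2 ≈ 647.50)
z*Y = -21/170*1295/2 = -5439/68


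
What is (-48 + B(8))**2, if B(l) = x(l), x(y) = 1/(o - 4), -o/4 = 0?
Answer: 37249/16 ≈ 2328.1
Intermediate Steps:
o = 0 (o = -4*0 = 0)
x(y) = -1/4 (x(y) = 1/(0 - 4) = 1/(-4) = -1/4)
B(l) = -1/4
(-48 + B(8))**2 = (-48 - 1/4)**2 = (-193/4)**2 = 37249/16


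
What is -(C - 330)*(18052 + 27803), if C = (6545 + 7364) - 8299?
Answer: -242114400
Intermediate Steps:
C = 5610 (C = 13909 - 8299 = 5610)
-(C - 330)*(18052 + 27803) = -(5610 - 330)*(18052 + 27803) = -5280*45855 = -1*242114400 = -242114400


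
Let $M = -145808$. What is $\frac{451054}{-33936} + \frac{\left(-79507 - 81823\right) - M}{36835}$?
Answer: $- \frac{8570664341}{625016280} \approx -13.713$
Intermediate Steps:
$\frac{451054}{-33936} + \frac{\left(-79507 - 81823\right) - M}{36835} = \frac{451054}{-33936} + \frac{\left(-79507 - 81823\right) - -145808}{36835} = 451054 \left(- \frac{1}{33936}\right) + \left(-161330 + 145808\right) \frac{1}{36835} = - \frac{225527}{16968} - \frac{15522}{36835} = - \frac{8570664341}{625016280}$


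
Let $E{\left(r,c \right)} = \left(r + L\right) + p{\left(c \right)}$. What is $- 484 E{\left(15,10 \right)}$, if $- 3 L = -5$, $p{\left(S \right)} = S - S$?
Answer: $- \frac{24200}{3} \approx -8066.7$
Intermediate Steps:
$p{\left(S \right)} = 0$
$L = \frac{5}{3}$ ($L = \left(- \frac{1}{3}\right) \left(-5\right) = \frac{5}{3} \approx 1.6667$)
$E{\left(r,c \right)} = \frac{5}{3} + r$ ($E{\left(r,c \right)} = \left(r + \frac{5}{3}\right) + 0 = \left(\frac{5}{3} + r\right) + 0 = \frac{5}{3} + r$)
$- 484 E{\left(15,10 \right)} = - 484 \left(\frac{5}{3} + 15\right) = \left(-484\right) \frac{50}{3} = - \frac{24200}{3}$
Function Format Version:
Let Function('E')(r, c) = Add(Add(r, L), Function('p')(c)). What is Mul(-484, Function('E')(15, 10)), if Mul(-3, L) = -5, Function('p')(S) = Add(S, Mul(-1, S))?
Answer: Rational(-24200, 3) ≈ -8066.7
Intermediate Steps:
Function('p')(S) = 0
L = Rational(5, 3) (L = Mul(Rational(-1, 3), -5) = Rational(5, 3) ≈ 1.6667)
Function('E')(r, c) = Add(Rational(5, 3), r) (Function('E')(r, c) = Add(Add(r, Rational(5, 3)), 0) = Add(Add(Rational(5, 3), r), 0) = Add(Rational(5, 3), r))
Mul(-484, Function('E')(15, 10)) = Mul(-484, Add(Rational(5, 3), 15)) = Mul(-484, Rational(50, 3)) = Rational(-24200, 3)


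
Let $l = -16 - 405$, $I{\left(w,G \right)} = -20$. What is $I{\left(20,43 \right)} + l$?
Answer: $-441$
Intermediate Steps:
$l = -421$
$I{\left(20,43 \right)} + l = -20 - 421 = -441$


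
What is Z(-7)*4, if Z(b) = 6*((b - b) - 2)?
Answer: -48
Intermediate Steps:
Z(b) = -12 (Z(b) = 6*(0 - 2) = 6*(-2) = -12)
Z(-7)*4 = -12*4 = -48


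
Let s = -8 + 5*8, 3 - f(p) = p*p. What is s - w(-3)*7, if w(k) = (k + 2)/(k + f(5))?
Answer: 793/25 ≈ 31.720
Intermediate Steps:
f(p) = 3 - p² (f(p) = 3 - p*p = 3 - p²)
w(k) = (2 + k)/(-22 + k) (w(k) = (k + 2)/(k + (3 - 1*5²)) = (2 + k)/(k + (3 - 1*25)) = (2 + k)/(k + (3 - 25)) = (2 + k)/(k - 22) = (2 + k)/(-22 + k))
s = 32 (s = -8 + 40 = 32)
s - w(-3)*7 = 32 - (2 - 3)/(-22 - 3)*7 = 32 - -1/(-25)*7 = 32 - (-1/25*(-1))*7 = 32 - 7/25 = 793/25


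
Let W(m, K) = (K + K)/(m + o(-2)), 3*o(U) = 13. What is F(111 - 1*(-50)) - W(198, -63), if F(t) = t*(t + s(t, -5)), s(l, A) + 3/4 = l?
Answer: 125580707/2428 ≈ 51722.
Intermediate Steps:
s(l, A) = -¾ + l
o(U) = 13/3 (o(U) = (⅓)*13 = 13/3)
W(m, K) = 2*K/(13/3 + m) (W(m, K) = (K + K)/(m + 13/3) = (2*K)/(13/3 + m) = 2*K/(13/3 + m))
F(t) = t*(-¾ + 2*t) (F(t) = t*(t + (-¾ + t)) = t*(-¾ + 2*t))
F(111 - 1*(-50)) - W(198, -63) = (111 - 1*(-50))*(-3 + 8*(111 - 1*(-50)))/4 - 6*(-63)/(13 + 3*198) = (111 + 50)*(-3 + 8*(111 + 50))/4 - 6*(-63)/(13 + 594) = (¼)*161*(-3 + 8*161) - 6*(-63)/607 = (¼)*161*(-3 + 1288) - 6*(-63)/607 = (¼)*161*1285 - 1*(-378/607) = 206885/4 + 378/607 = 125580707/2428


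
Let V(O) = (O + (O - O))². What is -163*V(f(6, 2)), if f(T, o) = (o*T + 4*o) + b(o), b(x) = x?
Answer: -78892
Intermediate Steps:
f(T, o) = 5*o + T*o (f(T, o) = (o*T + 4*o) + o = (T*o + 4*o) + o = (4*o + T*o) + o = 5*o + T*o)
V(O) = O² (V(O) = (O + 0)² = O²)
-163*V(f(6, 2)) = -163*4*(5 + 6)² = -163*(2*11)² = -163*22² = -163*484 = -78892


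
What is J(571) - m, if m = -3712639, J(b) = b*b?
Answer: 4038680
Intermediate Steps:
J(b) = b**2
J(571) - m = 571**2 - 1*(-3712639) = 326041 + 3712639 = 4038680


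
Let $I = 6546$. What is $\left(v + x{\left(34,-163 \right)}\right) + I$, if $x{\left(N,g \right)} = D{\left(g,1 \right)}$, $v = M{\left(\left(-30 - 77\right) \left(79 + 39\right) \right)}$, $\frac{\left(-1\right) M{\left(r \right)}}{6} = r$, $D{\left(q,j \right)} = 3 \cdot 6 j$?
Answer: $82320$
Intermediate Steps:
$D{\left(q,j \right)} = 18 j$
$M{\left(r \right)} = - 6 r$
$v = 75756$ ($v = - 6 \left(-30 - 77\right) \left(79 + 39\right) = - 6 \left(\left(-107\right) 118\right) = \left(-6\right) \left(-12626\right) = 75756$)
$x{\left(N,g \right)} = 18$ ($x{\left(N,g \right)} = 18 \cdot 1 = 18$)
$\left(v + x{\left(34,-163 \right)}\right) + I = \left(75756 + 18\right) + 6546 = 75774 + 6546 = 82320$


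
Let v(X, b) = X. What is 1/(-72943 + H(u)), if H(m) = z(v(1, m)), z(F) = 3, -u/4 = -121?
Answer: -1/72940 ≈ -1.3710e-5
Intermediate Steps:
u = 484 (u = -4*(-121) = 484)
H(m) = 3
1/(-72943 + H(u)) = 1/(-72943 + 3) = 1/(-72940) = -1/72940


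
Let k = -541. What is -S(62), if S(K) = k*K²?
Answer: 2079604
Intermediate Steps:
S(K) = -541*K²
-S(62) = -(-541)*62² = -(-541)*3844 = -1*(-2079604) = 2079604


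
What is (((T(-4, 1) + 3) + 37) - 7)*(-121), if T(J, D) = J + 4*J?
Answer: -1573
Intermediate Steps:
T(J, D) = 5*J
(((T(-4, 1) + 3) + 37) - 7)*(-121) = (((5*(-4) + 3) + 37) - 7)*(-121) = (((-20 + 3) + 37) - 7)*(-121) = ((-17 + 37) - 7)*(-121) = (20 - 7)*(-121) = 13*(-121) = -1573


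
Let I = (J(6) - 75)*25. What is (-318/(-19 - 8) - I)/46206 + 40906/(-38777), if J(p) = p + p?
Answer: -968067611/948562974 ≈ -1.0206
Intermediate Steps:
J(p) = 2*p
I = -1575 (I = (2*6 - 75)*25 = (12 - 75)*25 = -63*25 = -1575)
(-318/(-19 - 8) - I)/46206 + 40906/(-38777) = (-318/(-19 - 8) - 1*(-1575))/46206 + 40906/(-38777) = (-318/(-27) + 1575)*(1/46206) + 40906*(-1/38777) = (-1/27*(-318) + 1575)*(1/46206) - 40906/38777 = (106/9 + 1575)*(1/46206) - 40906/38777 = (14281/9)*(1/46206) - 40906/38777 = 14281/415854 - 40906/38777 = -968067611/948562974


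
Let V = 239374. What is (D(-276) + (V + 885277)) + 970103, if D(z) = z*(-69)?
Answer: 2113798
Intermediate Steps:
D(z) = -69*z
(D(-276) + (V + 885277)) + 970103 = (-69*(-276) + (239374 + 885277)) + 970103 = (19044 + 1124651) + 970103 = 1143695 + 970103 = 2113798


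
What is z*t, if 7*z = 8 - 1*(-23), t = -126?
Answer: -558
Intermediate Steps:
z = 31/7 (z = (8 - 1*(-23))/7 = (8 + 23)/7 = (⅐)*31 = 31/7 ≈ 4.4286)
z*t = (31/7)*(-126) = -558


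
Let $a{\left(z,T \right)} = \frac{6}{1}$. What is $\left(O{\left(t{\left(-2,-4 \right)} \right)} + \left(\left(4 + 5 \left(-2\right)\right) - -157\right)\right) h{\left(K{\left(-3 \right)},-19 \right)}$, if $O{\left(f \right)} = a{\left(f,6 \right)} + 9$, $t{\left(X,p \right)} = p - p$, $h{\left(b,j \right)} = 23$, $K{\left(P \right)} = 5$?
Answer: $3818$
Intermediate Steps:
$a{\left(z,T \right)} = 6$ ($a{\left(z,T \right)} = 6 \cdot 1 = 6$)
$t{\left(X,p \right)} = 0$
$O{\left(f \right)} = 15$ ($O{\left(f \right)} = 6 + 9 = 15$)
$\left(O{\left(t{\left(-2,-4 \right)} \right)} + \left(\left(4 + 5 \left(-2\right)\right) - -157\right)\right) h{\left(K{\left(-3 \right)},-19 \right)} = \left(15 + \left(\left(4 + 5 \left(-2\right)\right) - -157\right)\right) 23 = \left(15 + \left(\left(4 - 10\right) + 157\right)\right) 23 = \left(15 + \left(-6 + 157\right)\right) 23 = \left(15 + 151\right) 23 = 166 \cdot 23 = 3818$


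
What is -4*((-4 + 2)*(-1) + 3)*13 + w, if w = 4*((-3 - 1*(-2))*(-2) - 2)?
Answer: -260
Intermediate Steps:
w = 0 (w = 4*((-3 + 2)*(-2) - 2) = 4*(-1*(-2) - 2) = 4*(2 - 2) = 4*0 = 0)
-4*((-4 + 2)*(-1) + 3)*13 + w = -4*((-4 + 2)*(-1) + 3)*13 + 0 = -4*(-2*(-1) + 3)*13 + 0 = -4*(2 + 3)*13 + 0 = -4*5*13 + 0 = -20*13 + 0 = -260 + 0 = -260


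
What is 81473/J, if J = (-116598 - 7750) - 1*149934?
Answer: -81473/274282 ≈ -0.29704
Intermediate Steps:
J = -274282 (J = -124348 - 149934 = -274282)
81473/J = 81473/(-274282) = 81473*(-1/274282) = -81473/274282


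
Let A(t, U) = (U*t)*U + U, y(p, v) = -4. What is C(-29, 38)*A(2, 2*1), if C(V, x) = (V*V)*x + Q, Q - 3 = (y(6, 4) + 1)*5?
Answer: 319460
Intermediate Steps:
Q = -12 (Q = 3 + (-4 + 1)*5 = 3 - 3*5 = 3 - 15 = -12)
C(V, x) = -12 + x*V**2 (C(V, x) = (V*V)*x - 12 = V**2*x - 12 = x*V**2 - 12 = -12 + x*V**2)
A(t, U) = U + t*U**2 (A(t, U) = t*U**2 + U = U + t*U**2)
C(-29, 38)*A(2, 2*1) = (-12 + 38*(-29)**2)*((2*1)*(1 + (2*1)*2)) = (-12 + 38*841)*(2*(1 + 2*2)) = (-12 + 31958)*(2*(1 + 4)) = 31946*(2*5) = 31946*10 = 319460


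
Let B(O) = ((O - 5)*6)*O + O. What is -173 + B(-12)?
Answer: 1039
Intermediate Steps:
B(O) = O + O*(-30 + 6*O) (B(O) = ((-5 + O)*6)*O + O = (-30 + 6*O)*O + O = O*(-30 + 6*O) + O = O + O*(-30 + 6*O))
-173 + B(-12) = -173 - 12*(-29 + 6*(-12)) = -173 - 12*(-29 - 72) = -173 - 12*(-101) = -173 + 1212 = 1039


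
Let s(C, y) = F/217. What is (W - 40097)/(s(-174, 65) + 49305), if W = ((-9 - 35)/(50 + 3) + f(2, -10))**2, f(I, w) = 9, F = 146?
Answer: -24400561528/30054420779 ≈ -0.81188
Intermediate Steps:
s(C, y) = 146/217
W = 187489/2809 (W = ((-9 - 35)/(50 + 3) + 9)**2 = (-44/53 + 9)**2 = (433/53)**2 = 187489/2809 ≈ 66.746)
(W - 40097)/(s(-174, 65) + 49305) = (187489/2809 - 40097)/(146/217 + 49305) = -112444984/(2809*10699331/217) = -112444984/2809*217/10699331 = -24400561528/30054420779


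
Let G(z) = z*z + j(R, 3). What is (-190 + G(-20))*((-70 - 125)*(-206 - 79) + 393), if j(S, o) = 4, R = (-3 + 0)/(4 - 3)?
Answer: 11977152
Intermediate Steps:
R = -3 (R = -3/1 = -3*1 = -3)
G(z) = 4 + z² (G(z) = z*z + 4 = z² + 4 = 4 + z²)
(-190 + G(-20))*((-70 - 125)*(-206 - 79) + 393) = (-190 + (4 + (-20)²))*((-70 - 125)*(-206 - 79) + 393) = (-190 + (4 + 400))*(-195*(-285) + 393) = (-190 + 404)*(55575 + 393) = 214*55968 = 11977152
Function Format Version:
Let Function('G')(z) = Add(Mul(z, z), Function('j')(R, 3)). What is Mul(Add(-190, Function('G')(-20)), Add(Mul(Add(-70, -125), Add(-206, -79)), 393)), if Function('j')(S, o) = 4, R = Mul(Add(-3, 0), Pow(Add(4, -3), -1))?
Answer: 11977152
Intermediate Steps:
R = -3 (R = Mul(-3, Pow(1, -1)) = Mul(-3, 1) = -3)
Function('G')(z) = Add(4, Pow(z, 2)) (Function('G')(z) = Add(Mul(z, z), 4) = Add(Pow(z, 2), 4) = Add(4, Pow(z, 2)))
Mul(Add(-190, Function('G')(-20)), Add(Mul(Add(-70, -125), Add(-206, -79)), 393)) = Mul(Add(-190, Add(4, Pow(-20, 2))), Add(Mul(Add(-70, -125), Add(-206, -79)), 393)) = Mul(Add(-190, Add(4, 400)), Add(Mul(-195, -285), 393)) = Mul(Add(-190, 404), Add(55575, 393)) = Mul(214, 55968) = 11977152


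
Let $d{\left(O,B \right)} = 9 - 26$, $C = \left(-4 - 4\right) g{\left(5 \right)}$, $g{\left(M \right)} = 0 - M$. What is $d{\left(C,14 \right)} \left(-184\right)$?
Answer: $3128$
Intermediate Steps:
$g{\left(M \right)} = - M$
$C = 40$ ($C = \left(-4 - 4\right) \left(\left(-1\right) 5\right) = \left(-4 - 4\right) \left(-5\right) = \left(-8\right) \left(-5\right) = 40$)
$d{\left(O,B \right)} = -17$ ($d{\left(O,B \right)} = 9 - 26 = -17$)
$d{\left(C,14 \right)} \left(-184\right) = \left(-17\right) \left(-184\right) = 3128$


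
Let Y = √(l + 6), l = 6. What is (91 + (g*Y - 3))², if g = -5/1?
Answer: 8044 - 1760*√3 ≈ 4995.6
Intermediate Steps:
g = -5 (g = -5*1 = -5)
Y = 2*√3 (Y = √(6 + 6) = √12 = 2*√3 ≈ 3.4641)
(91 + (g*Y - 3))² = (91 + (-10*√3 - 3))² = (91 + (-3 - 10*√3))² = (88 - 10*√3)²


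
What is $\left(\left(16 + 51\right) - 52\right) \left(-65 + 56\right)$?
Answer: $-135$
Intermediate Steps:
$\left(\left(16 + 51\right) - 52\right) \left(-65 + 56\right) = \left(67 - 52\right) \left(-9\right) = 15 \left(-9\right) = -135$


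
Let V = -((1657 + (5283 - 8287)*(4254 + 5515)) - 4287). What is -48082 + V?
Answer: 29300624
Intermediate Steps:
V = 29348706 (V = -((1657 - 3004*9769) - 4287) = -((1657 - 29346076) - 4287) = -(-29344419 - 4287) = -1*(-29348706) = 29348706)
-48082 + V = -48082 + 29348706 = 29300624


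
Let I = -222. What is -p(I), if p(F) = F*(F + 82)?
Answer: -31080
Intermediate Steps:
p(F) = F*(82 + F)
-p(I) = -(-222)*(82 - 222) = -(-222)*(-140) = -1*31080 = -31080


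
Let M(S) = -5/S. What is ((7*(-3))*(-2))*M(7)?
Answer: -30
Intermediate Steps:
((7*(-3))*(-2))*M(7) = ((7*(-3))*(-2))*(-5/7) = (-21*(-2))*(-5*1/7) = 42*(-5/7) = -30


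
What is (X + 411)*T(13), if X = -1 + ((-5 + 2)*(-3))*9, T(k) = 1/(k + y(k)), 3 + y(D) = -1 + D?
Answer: 491/22 ≈ 22.318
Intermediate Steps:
y(D) = -4 + D (y(D) = -3 + (-1 + D) = -4 + D)
T(k) = 1/(-4 + 2*k) (T(k) = 1/(k + (-4 + k)) = 1/(-4 + 2*k))
X = 80 (X = -1 - 3*(-3)*9 = -1 + 9*9 = -1 + 81 = 80)
(X + 411)*T(13) = (80 + 411)*(1/(2*(-2 + 13))) = 491*((½)/11) = 491*((½)*(1/11)) = 491*(1/22) = 491/22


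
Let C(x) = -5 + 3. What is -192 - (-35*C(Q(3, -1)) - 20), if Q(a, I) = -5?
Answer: -242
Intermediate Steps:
C(x) = -2
-192 - (-35*C(Q(3, -1)) - 20) = -192 - (-35*(-2) - 20) = -192 - (70 - 20) = -192 - 1*50 = -192 - 50 = -242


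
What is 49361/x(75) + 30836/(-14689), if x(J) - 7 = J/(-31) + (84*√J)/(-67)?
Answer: -551560354139181/236179348606 - 25670131095*√3/8039327 ≈ -7865.9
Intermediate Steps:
x(J) = 7 - 84*√J/67 - J/31 (x(J) = 7 + (J/(-31) + (84*√J)/(-67)) = 7 + (J*(-1/31) + (84*√J)*(-1/67)) = 7 + (-J/31 - 84*√J/67) = 7 + (-84*√J/67 - J/31) = 7 - 84*√J/67 - J/31)
49361/x(75) + 30836/(-14689) = 49361/(7 - 420*√3/67 - 1/31*75) + 30836/(-14689) = 49361/(7 - 420*√3/67 - 75/31) + 30836*(-1/14689) = 49361/(7 - 420*√3/67 - 75/31) - 30836/14689 = 49361/(142/31 - 420*√3/67) - 30836/14689 = -30836/14689 + 49361/(142/31 - 420*√3/67)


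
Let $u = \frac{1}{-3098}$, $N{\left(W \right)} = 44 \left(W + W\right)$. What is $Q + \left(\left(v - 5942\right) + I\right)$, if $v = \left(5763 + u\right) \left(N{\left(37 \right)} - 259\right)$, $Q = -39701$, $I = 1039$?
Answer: $\frac{53369574489}{3098} \approx 1.7227 \cdot 10^{7}$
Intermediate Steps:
$N{\left(W \right)} = 88 W$ ($N{\left(W \right)} = 44 \cdot 2 W = 88 W$)
$u = - \frac{1}{3098} \approx -0.00032279$
$v = \frac{53507757681}{3098}$ ($v = \left(5763 - \frac{1}{3098}\right) \left(88 \cdot 37 - 259\right) = \frac{17853773 \left(3256 - 259\right)}{3098} = \frac{17853773}{3098} \cdot 2997 = \frac{53507757681}{3098} \approx 1.7272 \cdot 10^{7}$)
$Q + \left(\left(v - 5942\right) + I\right) = -39701 + \left(\left(\frac{53507757681}{3098} - 5942\right) + 1039\right) = -39701 + \left(\frac{53489349365}{3098} + 1039\right) = -39701 + \frac{53492568187}{3098} = \frac{53369574489}{3098}$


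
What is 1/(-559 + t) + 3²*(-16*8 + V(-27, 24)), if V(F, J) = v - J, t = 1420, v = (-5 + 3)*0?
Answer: -1177847/861 ≈ -1368.0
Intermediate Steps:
v = 0 (v = -2*0 = 0)
V(F, J) = -J (V(F, J) = 0 - J = -J)
1/(-559 + t) + 3²*(-16*8 + V(-27, 24)) = 1/(-559 + 1420) + 3²*(-16*8 - 1*24) = 1/861 + 9*(-128 - 24) = 1/861 + 9*(-152) = 1/861 - 1368 = -1177847/861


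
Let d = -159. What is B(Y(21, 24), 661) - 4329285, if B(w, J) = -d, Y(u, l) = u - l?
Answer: -4329126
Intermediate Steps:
B(w, J) = 159 (B(w, J) = -1*(-159) = 159)
B(Y(21, 24), 661) - 4329285 = 159 - 4329285 = -4329126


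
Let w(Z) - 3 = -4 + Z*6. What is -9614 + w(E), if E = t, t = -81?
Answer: -10101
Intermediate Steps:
E = -81
w(Z) = -1 + 6*Z (w(Z) = 3 + (-4 + Z*6) = 3 + (-4 + 6*Z) = -1 + 6*Z)
-9614 + w(E) = -9614 + (-1 + 6*(-81)) = -9614 + (-1 - 486) = -9614 - 487 = -10101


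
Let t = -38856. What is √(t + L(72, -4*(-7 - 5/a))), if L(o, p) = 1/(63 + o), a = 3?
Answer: I*√78683385/45 ≈ 197.12*I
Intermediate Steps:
√(t + L(72, -4*(-7 - 5/a))) = √(-38856 + 1/(63 + 72)) = √(-38856 + 1/135) = √(-5245559/135) = I*√78683385/45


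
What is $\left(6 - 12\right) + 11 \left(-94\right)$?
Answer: $-1040$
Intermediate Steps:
$\left(6 - 12\right) + 11 \left(-94\right) = \left(6 - 12\right) - 1034 = -6 - 1034 = -1040$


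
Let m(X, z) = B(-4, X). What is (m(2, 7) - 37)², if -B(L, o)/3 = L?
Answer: 625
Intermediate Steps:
B(L, o) = -3*L
m(X, z) = 12 (m(X, z) = -3*(-4) = 12)
(m(2, 7) - 37)² = (12 - 37)² = (-25)² = 625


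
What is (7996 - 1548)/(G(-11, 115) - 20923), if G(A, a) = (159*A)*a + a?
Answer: -6448/221943 ≈ -0.029052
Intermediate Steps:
G(A, a) = a + 159*A*a (G(A, a) = 159*A*a + a = a + 159*A*a)
(7996 - 1548)/(G(-11, 115) - 20923) = (7996 - 1548)/(115*(1 + 159*(-11)) - 20923) = 6448/(115*(1 - 1749) - 20923) = 6448/(115*(-1748) - 20923) = 6448/(-201020 - 20923) = 6448/(-221943) = 6448*(-1/221943) = -6448/221943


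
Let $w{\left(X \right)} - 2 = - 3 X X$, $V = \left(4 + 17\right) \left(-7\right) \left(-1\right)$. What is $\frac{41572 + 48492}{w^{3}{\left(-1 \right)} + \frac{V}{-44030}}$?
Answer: $- \frac{566502560}{6311} \approx -89764.0$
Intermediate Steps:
$V = 147$ ($V = 21 \left(-7\right) \left(-1\right) = \left(-147\right) \left(-1\right) = 147$)
$w{\left(X \right)} = 2 - 3 X^{2}$ ($w{\left(X \right)} = 2 + - 3 X X = 2 - 3 X^{2}$)
$\frac{41572 + 48492}{w^{3}{\left(-1 \right)} + \frac{V}{-44030}} = \frac{41572 + 48492}{\left(2 - 3 \left(-1\right)^{2}\right)^{3} + \frac{147}{-44030}} = \frac{90064}{\left(2 - 3\right)^{3} + 147 \left(- \frac{1}{44030}\right)} = \frac{90064}{\left(2 - 3\right)^{3} - \frac{21}{6290}} = \frac{90064}{\left(-1\right)^{3} - \frac{21}{6290}} = \frac{90064}{-1 - \frac{21}{6290}} = \frac{90064}{- \frac{6311}{6290}} = 90064 \left(- \frac{6290}{6311}\right) = - \frac{566502560}{6311}$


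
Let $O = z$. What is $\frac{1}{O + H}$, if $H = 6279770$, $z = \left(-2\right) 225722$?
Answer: $\frac{1}{5828326} \approx 1.7158 \cdot 10^{-7}$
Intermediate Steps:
$z = -451444$
$O = -451444$
$\frac{1}{O + H} = \frac{1}{-451444 + 6279770} = \frac{1}{5828326}$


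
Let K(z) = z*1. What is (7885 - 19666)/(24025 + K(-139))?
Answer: -1309/2654 ≈ -0.49322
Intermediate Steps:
K(z) = z
(7885 - 19666)/(24025 + K(-139)) = (7885 - 19666)/(24025 - 139) = -11781/23886 = -11781*1/23886 = -1309/2654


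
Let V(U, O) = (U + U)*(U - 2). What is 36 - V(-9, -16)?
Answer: -162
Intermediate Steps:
V(U, O) = 2*U*(-2 + U) (V(U, O) = (2*U)*(-2 + U) = 2*U*(-2 + U))
36 - V(-9, -16) = 36 - 2*(-9)*(-2 - 9) = 36 - 2*(-9)*(-11) = 36 - 1*198 = 36 - 198 = -162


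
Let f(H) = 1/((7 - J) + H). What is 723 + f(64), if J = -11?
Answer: 59287/82 ≈ 723.01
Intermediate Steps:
f(H) = 1/(18 + H) (f(H) = 1/((7 - 1*(-11)) + H) = 1/((7 + 11) + H) = 1/(18 + H))
723 + f(64) = 723 + 1/(18 + 64) = 723 + 1/82 = 59287/82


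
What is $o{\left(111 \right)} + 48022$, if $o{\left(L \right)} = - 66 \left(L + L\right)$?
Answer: $33370$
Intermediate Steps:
$o{\left(L \right)} = - 132 L$ ($o{\left(L \right)} = - 66 \cdot 2 L = - 132 L$)
$o{\left(111 \right)} + 48022 = \left(-132\right) 111 + 48022 = -14652 + 48022 = 33370$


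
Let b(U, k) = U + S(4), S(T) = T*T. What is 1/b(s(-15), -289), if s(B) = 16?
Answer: 1/32 ≈ 0.031250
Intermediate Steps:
S(T) = T**2
b(U, k) = 16 + U (b(U, k) = U + 4**2 = U + 16 = 16 + U)
1/b(s(-15), -289) = 1/(16 + 16) = 1/32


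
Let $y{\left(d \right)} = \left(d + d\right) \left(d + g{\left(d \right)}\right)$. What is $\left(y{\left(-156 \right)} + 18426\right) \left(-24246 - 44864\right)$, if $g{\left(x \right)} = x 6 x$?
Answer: $3143806574340$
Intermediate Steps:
$g{\left(x \right)} = 6 x^{2}$ ($g{\left(x \right)} = 6 x x = 6 x^{2}$)
$y{\left(d \right)} = 2 d \left(d + 6 d^{2}\right)$ ($y{\left(d \right)} = \left(d + d\right) \left(d + 6 d^{2}\right) = 2 d \left(d + 6 d^{2}\right)$)
$\left(y{\left(-156 \right)} + 18426\right) \left(-24246 - 44864\right) = \left(\left(-156\right)^{2} \left(2 + 12 \left(-156\right)\right) + 18426\right) \left(-24246 - 44864\right) = \left(24336 \left(2 - 1872\right) + 18426\right) \left(-69110\right) = \left(24336 \left(-1870\right) + 18426\right) \left(-69110\right) = \left(-45508320 + 18426\right) \left(-69110\right) = \left(-45489894\right) \left(-69110\right) = 3143806574340$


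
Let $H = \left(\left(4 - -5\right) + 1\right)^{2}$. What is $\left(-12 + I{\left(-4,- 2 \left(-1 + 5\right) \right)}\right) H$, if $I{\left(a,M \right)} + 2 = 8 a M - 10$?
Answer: $23200$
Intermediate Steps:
$I{\left(a,M \right)} = -12 + 8 M a$ ($I{\left(a,M \right)} = -2 + \left(8 a M - 10\right) = -2 + \left(8 M a - 10\right) = -2 + \left(-10 + 8 M a\right) = -12 + 8 M a$)
$H = 100$ ($H = \left(\left(4 + 5\right) + 1\right)^{2} = \left(9 + 1\right)^{2} = 10^{2} = 100$)
$\left(-12 + I{\left(-4,- 2 \left(-1 + 5\right) \right)}\right) H = \left(-12 - \left(12 - 8 \left(- 2 \left(-1 + 5\right)\right) \left(-4\right)\right)\right) 100 = \left(-12 - \left(12 - 8 \left(\left(-2\right) 4\right) \left(-4\right)\right)\right) 100 = \left(-12 - \left(12 + 64 \left(-4\right)\right)\right) 100 = \left(-12 + \left(-12 + 256\right)\right) 100 = \left(-12 + 244\right) 100 = 232 \cdot 100 = 23200$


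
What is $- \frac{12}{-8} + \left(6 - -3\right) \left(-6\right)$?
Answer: $- \frac{105}{2} \approx -52.5$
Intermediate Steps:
$- \frac{12}{-8} + \left(6 - -3\right) \left(-6\right) = \left(-12\right) \left(- \frac{1}{8}\right) + \left(6 + 3\right) \left(-6\right) = \frac{3}{2} + 9 \left(-6\right) = \frac{3}{2} - 54 = - \frac{105}{2}$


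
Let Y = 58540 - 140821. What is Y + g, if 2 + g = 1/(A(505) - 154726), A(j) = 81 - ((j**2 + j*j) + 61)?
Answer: -54698117949/664756 ≈ -82283.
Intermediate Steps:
A(j) = 20 - 2*j**2 (A(j) = 81 - ((j**2 + j**2) + 61) = 81 - (2*j**2 + 61) = 81 - (61 + 2*j**2) = 81 + (-61 - 2*j**2) = 20 - 2*j**2)
g = -1329513/664756 (g = -2 + 1/((20 - 2*505**2) - 154726) = -2 + 1/((20 - 2*255025) - 154726) = -2 + 1/((20 - 510050) - 154726) = -2 + 1/(-510030 - 154726) = -2 + 1/(-664756) = -2 - 1/664756 = -1329513/664756 ≈ -2.0000)
Y = -82281
Y + g = -82281 - 1329513/664756 = -54698117949/664756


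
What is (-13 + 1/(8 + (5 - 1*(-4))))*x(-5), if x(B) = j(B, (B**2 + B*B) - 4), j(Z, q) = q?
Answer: -10120/17 ≈ -595.29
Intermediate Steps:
x(B) = -4 + 2*B**2 (x(B) = (B**2 + B*B) - 4 = (B**2 + B**2) - 4 = 2*B**2 - 4 = -4 + 2*B**2)
(-13 + 1/(8 + (5 - 1*(-4))))*x(-5) = (-13 + 1/(8 + (5 - 1*(-4))))*(-4 + 2*(-5)**2) = (-13 + 1/(8 + (5 + 4)))*(-4 + 2*25) = (-13 + 1/(8 + 9))*(-4 + 50) = (-13 + 1/17)*46 = -220/17*46 = -10120/17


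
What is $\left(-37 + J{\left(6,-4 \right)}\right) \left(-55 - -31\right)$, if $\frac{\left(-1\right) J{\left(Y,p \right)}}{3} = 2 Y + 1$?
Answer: $1824$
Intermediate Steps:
$J{\left(Y,p \right)} = -3 - 6 Y$ ($J{\left(Y,p \right)} = - 3 \left(2 Y + 1\right) = - 3 \left(1 + 2 Y\right) = -3 - 6 Y$)
$\left(-37 + J{\left(6,-4 \right)}\right) \left(-55 - -31\right) = \left(-37 - 39\right) \left(-55 - -31\right) = \left(-37 - 39\right) \left(-55 + 31\right) = \left(-37 - 39\right) \left(-24\right) = \left(-76\right) \left(-24\right) = 1824$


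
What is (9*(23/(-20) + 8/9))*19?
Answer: -893/20 ≈ -44.650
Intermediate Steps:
(9*(23/(-20) + 8/9))*19 = (9*(23*(-1/20) + 8*(1/9)))*19 = (9*(-23/20 + 8/9))*19 = (9*(-47/180))*19 = -47/20*19 = -893/20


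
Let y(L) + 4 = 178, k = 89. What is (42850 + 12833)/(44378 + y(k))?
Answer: 55683/44552 ≈ 1.2498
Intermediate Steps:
y(L) = 174 (y(L) = -4 + 178 = 174)
(42850 + 12833)/(44378 + y(k)) = (42850 + 12833)/(44378 + 174) = 55683/44552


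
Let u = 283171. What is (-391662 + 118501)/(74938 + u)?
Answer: -273161/358109 ≈ -0.76279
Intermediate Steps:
(-391662 + 118501)/(74938 + u) = (-391662 + 118501)/(74938 + 283171) = -273161/358109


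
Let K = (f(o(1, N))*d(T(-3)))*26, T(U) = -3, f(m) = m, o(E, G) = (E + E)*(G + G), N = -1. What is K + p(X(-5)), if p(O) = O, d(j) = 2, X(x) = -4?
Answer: -212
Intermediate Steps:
o(E, G) = 4*E*G (o(E, G) = (2*E)*(2*G) = 4*E*G)
K = -208 (K = ((4*1*(-1))*2)*26 = -4*2*26 = -8*26 = -208)
K + p(X(-5)) = -208 - 4 = -212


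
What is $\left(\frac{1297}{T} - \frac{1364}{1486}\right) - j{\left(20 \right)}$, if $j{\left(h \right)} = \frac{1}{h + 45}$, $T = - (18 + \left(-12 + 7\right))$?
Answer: $- \frac{4863428}{48295} \approx -100.7$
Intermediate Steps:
$T = -13$ ($T = - (18 - 5) = \left(-1\right) 13 = -13$)
$j{\left(h \right)} = \frac{1}{45 + h}$
$\left(\frac{1297}{T} - \frac{1364}{1486}\right) - j{\left(20 \right)} = \left(\frac{1297}{-13} - \frac{1364}{1486}\right) - \frac{1}{45 + 20} = \left(1297 \left(- \frac{1}{13}\right) - \frac{682}{743}\right) - \frac{1}{65} = \left(- \frac{1297}{13} - \frac{682}{743}\right) - \frac{1}{65} = - \frac{972537}{9659} - \frac{1}{65} = - \frac{4863428}{48295}$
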